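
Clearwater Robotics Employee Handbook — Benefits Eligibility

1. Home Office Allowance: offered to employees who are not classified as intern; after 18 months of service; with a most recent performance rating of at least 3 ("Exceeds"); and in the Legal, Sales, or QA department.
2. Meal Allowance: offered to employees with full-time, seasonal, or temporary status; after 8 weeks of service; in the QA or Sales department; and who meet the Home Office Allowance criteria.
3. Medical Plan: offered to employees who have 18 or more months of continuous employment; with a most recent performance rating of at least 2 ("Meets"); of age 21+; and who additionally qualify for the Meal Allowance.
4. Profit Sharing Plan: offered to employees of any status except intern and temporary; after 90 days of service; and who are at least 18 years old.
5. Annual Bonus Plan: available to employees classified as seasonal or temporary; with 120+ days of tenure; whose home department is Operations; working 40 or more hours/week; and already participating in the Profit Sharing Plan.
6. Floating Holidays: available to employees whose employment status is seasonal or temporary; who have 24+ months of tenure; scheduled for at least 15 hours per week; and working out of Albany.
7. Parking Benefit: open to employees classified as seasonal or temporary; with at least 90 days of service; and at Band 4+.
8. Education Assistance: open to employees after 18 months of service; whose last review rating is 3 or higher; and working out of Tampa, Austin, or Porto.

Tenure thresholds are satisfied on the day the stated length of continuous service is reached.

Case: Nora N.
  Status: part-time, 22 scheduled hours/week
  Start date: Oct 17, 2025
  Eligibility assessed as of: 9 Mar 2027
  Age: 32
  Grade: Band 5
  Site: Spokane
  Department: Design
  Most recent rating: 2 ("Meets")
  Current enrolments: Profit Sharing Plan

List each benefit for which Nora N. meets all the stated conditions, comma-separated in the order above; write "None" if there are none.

Service from Oct 17, 2025 to 9 Mar 2027: 508 days.
Home Office Allowance — status part-time ✓ (not excluded); service 508 days < 18 months (≈540 days) ✗ → not eligible.
Meal Allowance — status part-time ✗ (requires full-time, seasonal, or temporary) → not eligible.
Medical Plan — service 508 days < 18 months (≈540 days) ✗ → not eligible.
Profit Sharing Plan — status part-time ✓ (not excluded); service 508 days ≥ 90 days ✓; age 32 ≥ 18 ✓ → eligible.
Annual Bonus Plan — status part-time ✗ (requires seasonal or temporary) → not eligible.
Floating Holidays — status part-time ✗ (requires seasonal or temporary) → not eligible.
Parking Benefit — status part-time ✗ (requires seasonal or temporary) → not eligible.
Education Assistance — service 508 days < 18 months (≈540 days) ✗ → not eligible.

Profit Sharing Plan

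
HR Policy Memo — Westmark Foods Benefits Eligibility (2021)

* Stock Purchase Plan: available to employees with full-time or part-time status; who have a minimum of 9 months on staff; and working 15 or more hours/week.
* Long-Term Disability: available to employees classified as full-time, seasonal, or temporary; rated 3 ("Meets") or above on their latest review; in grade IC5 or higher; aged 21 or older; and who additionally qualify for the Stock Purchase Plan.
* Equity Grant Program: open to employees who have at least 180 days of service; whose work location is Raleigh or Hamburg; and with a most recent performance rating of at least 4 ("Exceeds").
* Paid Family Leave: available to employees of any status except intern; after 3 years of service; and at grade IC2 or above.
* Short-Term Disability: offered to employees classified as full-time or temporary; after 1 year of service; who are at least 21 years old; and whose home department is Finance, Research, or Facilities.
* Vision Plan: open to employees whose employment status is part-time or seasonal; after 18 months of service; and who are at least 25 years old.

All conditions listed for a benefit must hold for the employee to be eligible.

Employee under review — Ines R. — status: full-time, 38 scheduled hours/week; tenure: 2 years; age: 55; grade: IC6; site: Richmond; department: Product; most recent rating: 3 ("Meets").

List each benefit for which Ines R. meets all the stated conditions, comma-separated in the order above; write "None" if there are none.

Stock Purchase Plan, Long-Term Disability

Stock Purchase Plan — status full-time ✓; service 2 years ≥ 9 months (≈270 days) ✓; 38 hrs/wk ≥ 15 ✓ → eligible.
Long-Term Disability — status full-time ✓; rating 3 ≥ 3 ✓; grade IC6 ≥ IC5 ✓; age 55 ≥ 21 ✓; eligible for Stock Purchase Plan ✓ → eligible.
Equity Grant Program — service 2 years ≥ 180 days ✓; site Richmond ✗ (not Raleigh or Hamburg) → not eligible.
Paid Family Leave — status full-time ✓ (not excluded); service 2 years < 3 years ✗ → not eligible.
Short-Term Disability — status full-time ✓; service 2 years ≥ 1 year ✓; age 55 ≥ 21 ✓; dept Product ✗ → not eligible.
Vision Plan — status full-time ✗ (requires part-time or seasonal) → not eligible.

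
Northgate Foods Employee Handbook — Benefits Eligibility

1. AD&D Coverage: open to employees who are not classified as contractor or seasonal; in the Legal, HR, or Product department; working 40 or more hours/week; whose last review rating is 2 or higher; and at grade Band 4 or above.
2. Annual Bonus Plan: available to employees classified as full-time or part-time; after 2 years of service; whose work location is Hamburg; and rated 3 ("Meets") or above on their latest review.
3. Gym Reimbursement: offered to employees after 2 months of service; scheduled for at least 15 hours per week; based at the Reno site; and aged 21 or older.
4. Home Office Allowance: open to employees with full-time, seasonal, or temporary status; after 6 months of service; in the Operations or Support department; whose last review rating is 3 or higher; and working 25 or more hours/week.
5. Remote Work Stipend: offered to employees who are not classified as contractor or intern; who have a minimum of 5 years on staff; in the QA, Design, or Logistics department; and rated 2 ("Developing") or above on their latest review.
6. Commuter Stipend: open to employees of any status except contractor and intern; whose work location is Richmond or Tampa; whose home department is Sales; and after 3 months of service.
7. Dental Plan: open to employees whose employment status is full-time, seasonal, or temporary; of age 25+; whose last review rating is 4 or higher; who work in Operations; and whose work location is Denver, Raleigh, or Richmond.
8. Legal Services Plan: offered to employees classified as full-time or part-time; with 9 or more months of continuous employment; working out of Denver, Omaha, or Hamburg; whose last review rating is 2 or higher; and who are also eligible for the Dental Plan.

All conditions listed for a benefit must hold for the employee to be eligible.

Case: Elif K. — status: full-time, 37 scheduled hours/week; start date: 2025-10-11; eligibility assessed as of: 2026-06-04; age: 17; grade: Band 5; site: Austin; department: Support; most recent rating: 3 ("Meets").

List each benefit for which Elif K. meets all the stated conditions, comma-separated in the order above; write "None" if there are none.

Service from 2025-10-11 to 2026-06-04: 236 days.
AD&D Coverage — status full-time ✓ (not excluded); dept Support ✗ → not eligible.
Annual Bonus Plan — status full-time ✓; service 236 days < 2 years (≈730 days) ✗ → not eligible.
Gym Reimbursement — service 236 days ≥ 2 months (≈60 days) ✓; 37 hrs/wk ≥ 15 ✓; site Austin ✗ (not Reno) → not eligible.
Home Office Allowance — status full-time ✓; service 236 days ≥ 6 months (≈180 days) ✓; dept Support ✓; rating 3 ≥ 3 ✓; 37 hrs/wk ≥ 25 ✓ → eligible.
Remote Work Stipend — status full-time ✓ (not excluded); service 236 days < 5 years (≈1825 days) ✗ → not eligible.
Commuter Stipend — status full-time ✓ (not excluded); site Austin ✗ (not Richmond or Tampa) → not eligible.
Dental Plan — status full-time ✓; age 17 < 25 ✗ → not eligible.
Legal Services Plan — status full-time ✓; service 236 days < 9 months (≈270 days) ✗ → not eligible.

Home Office Allowance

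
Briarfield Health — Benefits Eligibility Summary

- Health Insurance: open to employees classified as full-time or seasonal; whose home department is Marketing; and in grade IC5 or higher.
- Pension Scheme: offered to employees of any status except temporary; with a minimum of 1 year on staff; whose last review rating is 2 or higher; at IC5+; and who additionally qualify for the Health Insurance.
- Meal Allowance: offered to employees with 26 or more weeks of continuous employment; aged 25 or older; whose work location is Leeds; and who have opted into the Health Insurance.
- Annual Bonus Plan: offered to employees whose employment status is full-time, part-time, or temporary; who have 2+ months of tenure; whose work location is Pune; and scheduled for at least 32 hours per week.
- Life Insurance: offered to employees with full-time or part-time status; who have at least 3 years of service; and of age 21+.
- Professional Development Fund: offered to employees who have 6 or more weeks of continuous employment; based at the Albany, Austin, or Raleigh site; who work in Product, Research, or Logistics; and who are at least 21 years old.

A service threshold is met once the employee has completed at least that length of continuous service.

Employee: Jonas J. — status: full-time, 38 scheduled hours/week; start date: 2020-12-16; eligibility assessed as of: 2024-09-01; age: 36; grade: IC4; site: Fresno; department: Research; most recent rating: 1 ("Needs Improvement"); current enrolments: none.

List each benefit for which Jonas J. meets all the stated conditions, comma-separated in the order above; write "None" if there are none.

Life Insurance

Service from 2020-12-16 to 2024-09-01: 1355 days.
Health Insurance — status full-time ✓; dept Research ✗ → not eligible.
Pension Scheme — status full-time ✓ (not excluded); service 1355 days ≥ 1 year (≈365 days) ✓; rating 1 < 2 ✗ → not eligible.
Meal Allowance — service 1355 days ≥ 26 weeks (≈182 days) ✓; age 36 ≥ 25 ✓; site Fresno ✗ (not Leeds) → not eligible.
Annual Bonus Plan — status full-time ✓; service 1355 days ≥ 2 months (≈60 days) ✓; site Fresno ✗ (not Pune) → not eligible.
Life Insurance — status full-time ✓; service 1355 days ≥ 3 years (≈1095 days) ✓; age 36 ≥ 21 ✓ → eligible.
Professional Development Fund — service 1355 days ≥ 6 weeks (≈42 days) ✓; site Fresno ✗ (not Albany, Austin, or Raleigh) → not eligible.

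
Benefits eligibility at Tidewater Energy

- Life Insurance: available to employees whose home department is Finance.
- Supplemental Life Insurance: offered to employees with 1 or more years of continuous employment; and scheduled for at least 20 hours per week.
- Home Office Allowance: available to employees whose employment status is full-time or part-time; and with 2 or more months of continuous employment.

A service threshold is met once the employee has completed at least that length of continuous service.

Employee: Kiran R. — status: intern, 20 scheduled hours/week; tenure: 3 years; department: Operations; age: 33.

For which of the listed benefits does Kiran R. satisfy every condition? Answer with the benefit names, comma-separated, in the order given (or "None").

Life Insurance — dept Operations ✗ → not eligible.
Supplemental Life Insurance — service 3 years ≥ 1 year ✓; 20 hrs/wk ≥ 20 ✓ → eligible.
Home Office Allowance — status intern ✗ (requires full-time or part-time) → not eligible.

Supplemental Life Insurance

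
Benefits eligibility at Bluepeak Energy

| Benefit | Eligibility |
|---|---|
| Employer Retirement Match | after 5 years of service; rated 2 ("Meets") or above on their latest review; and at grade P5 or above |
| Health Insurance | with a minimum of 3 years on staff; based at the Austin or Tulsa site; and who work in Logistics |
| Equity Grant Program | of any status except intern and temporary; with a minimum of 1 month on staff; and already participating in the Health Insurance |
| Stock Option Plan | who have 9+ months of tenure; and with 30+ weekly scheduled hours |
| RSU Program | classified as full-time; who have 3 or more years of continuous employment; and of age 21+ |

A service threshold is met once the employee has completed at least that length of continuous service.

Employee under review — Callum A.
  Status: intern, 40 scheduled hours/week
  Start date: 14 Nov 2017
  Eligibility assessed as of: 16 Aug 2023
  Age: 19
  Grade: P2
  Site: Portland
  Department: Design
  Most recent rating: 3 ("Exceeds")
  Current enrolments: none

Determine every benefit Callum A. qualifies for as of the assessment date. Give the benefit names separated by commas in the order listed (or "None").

Service from 14 Nov 2017 to 16 Aug 2023: 2101 days.
Employer Retirement Match — service 2101 days ≥ 5 years (≈1825 days) ✓; rating 3 ≥ 2 ✓; grade P2 < P5 ✗ → not eligible.
Health Insurance — service 2101 days ≥ 3 years (≈1095 days) ✓; site Portland ✗ (not Austin or Tulsa) → not eligible.
Equity Grant Program — status intern ✗ (excluded) → not eligible.
Stock Option Plan — service 2101 days ≥ 9 months (≈270 days) ✓; 40 hrs/wk ≥ 30 ✓ → eligible.
RSU Program — status intern ✗ (requires full-time) → not eligible.

Stock Option Plan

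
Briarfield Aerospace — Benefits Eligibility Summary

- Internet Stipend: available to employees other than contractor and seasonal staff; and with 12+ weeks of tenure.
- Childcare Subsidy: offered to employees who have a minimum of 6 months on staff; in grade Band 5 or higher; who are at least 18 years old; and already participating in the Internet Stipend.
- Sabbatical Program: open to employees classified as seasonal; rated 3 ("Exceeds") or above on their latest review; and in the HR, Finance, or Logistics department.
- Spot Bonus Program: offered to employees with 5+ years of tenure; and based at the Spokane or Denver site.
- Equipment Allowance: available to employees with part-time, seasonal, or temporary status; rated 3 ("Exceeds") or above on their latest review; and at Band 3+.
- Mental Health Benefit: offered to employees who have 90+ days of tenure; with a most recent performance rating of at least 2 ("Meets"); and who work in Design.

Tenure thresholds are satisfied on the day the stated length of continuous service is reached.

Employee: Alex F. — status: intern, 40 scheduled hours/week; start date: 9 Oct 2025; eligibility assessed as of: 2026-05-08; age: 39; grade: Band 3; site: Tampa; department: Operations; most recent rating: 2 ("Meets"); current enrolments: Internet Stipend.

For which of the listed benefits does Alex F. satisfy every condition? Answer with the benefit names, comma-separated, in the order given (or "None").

Internet Stipend

Service from 9 Oct 2025 to 2026-05-08: 211 days.
Internet Stipend — status intern ✓ (not excluded); service 211 days ≥ 12 weeks (≈84 days) ✓ → eligible.
Childcare Subsidy — service 211 days ≥ 6 months (≈180 days) ✓; grade Band 3 < Band 5 ✗ → not eligible.
Sabbatical Program — status intern ✗ (requires seasonal) → not eligible.
Spot Bonus Program — service 211 days < 5 years (≈1825 days) ✗ → not eligible.
Equipment Allowance — status intern ✗ (requires part-time, seasonal, or temporary) → not eligible.
Mental Health Benefit — service 211 days ≥ 90 days ✓; rating 2 ≥ 2 ✓; dept Operations ✗ → not eligible.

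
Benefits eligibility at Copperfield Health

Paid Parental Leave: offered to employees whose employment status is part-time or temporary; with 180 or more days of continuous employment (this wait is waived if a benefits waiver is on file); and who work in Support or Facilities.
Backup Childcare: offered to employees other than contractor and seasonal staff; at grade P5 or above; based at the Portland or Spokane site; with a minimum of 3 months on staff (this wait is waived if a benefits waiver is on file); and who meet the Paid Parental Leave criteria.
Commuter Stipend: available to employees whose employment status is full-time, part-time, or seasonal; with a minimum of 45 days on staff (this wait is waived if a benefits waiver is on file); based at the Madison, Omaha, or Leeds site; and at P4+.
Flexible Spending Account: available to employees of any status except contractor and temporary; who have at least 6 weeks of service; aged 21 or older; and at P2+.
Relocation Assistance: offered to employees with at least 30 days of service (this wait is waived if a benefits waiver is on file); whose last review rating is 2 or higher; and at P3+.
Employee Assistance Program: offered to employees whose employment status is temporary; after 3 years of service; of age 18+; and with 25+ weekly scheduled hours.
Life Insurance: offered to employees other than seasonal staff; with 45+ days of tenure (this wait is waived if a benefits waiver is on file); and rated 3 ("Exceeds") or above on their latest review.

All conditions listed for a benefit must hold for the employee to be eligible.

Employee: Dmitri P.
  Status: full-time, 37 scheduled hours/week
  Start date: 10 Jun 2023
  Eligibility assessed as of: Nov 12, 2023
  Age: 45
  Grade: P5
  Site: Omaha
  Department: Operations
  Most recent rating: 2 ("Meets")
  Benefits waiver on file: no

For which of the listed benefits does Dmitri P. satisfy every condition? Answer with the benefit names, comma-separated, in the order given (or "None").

Service from 10 Jun 2023 to Nov 12, 2023: 155 days.
Paid Parental Leave — status full-time ✗ (requires part-time or temporary) → not eligible.
Backup Childcare — status full-time ✓ (not excluded); grade P5 ≥ P5 ✓; site Omaha ✗ (not Portland or Spokane) → not eligible.
Commuter Stipend — status full-time ✓; no waiver, service 155 days ≥ 45 days ✓; site Omaha ✓; grade P5 ≥ P4 ✓ → eligible.
Flexible Spending Account — status full-time ✓ (not excluded); service 155 days ≥ 6 weeks (≈42 days) ✓; age 45 ≥ 21 ✓; grade P5 ≥ P2 ✓ → eligible.
Relocation Assistance — no waiver, service 155 days ≥ 30 days ✓; rating 2 ≥ 2 ✓; grade P5 ≥ P3 ✓ → eligible.
Employee Assistance Program — status full-time ✗ (requires temporary) → not eligible.
Life Insurance — status full-time ✓ (not excluded); no waiver, service 155 days ≥ 45 days ✓; rating 2 < 3 ✗ → not eligible.

Commuter Stipend, Flexible Spending Account, Relocation Assistance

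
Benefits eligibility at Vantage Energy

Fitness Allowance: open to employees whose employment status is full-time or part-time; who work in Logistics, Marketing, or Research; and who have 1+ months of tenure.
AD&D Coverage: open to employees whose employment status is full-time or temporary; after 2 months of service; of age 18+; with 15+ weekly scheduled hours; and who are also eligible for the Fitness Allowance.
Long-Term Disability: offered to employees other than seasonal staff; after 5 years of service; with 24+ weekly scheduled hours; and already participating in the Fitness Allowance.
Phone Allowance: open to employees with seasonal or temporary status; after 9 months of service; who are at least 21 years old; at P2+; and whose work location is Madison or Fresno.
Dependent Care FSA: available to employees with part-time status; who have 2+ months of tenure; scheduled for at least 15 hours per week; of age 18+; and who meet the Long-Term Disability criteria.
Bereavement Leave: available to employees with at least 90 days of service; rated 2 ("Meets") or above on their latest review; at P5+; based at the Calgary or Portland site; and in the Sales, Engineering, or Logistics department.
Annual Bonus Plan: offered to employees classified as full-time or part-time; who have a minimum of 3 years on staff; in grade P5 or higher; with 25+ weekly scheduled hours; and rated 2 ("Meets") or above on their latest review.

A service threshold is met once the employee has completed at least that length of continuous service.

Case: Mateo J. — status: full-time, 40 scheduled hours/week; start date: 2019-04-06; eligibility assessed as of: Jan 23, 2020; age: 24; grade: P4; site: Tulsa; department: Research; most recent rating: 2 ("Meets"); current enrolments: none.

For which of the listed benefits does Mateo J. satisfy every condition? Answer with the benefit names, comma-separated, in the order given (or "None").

Service from 2019-04-06 to Jan 23, 2020: 292 days.
Fitness Allowance — status full-time ✓; dept Research ✓; service 292 days ≥ 1 month (≈30 days) ✓ → eligible.
AD&D Coverage — status full-time ✓; service 292 days ≥ 2 months (≈60 days) ✓; age 24 ≥ 18 ✓; 40 hrs/wk ≥ 15 ✓; eligible for Fitness Allowance ✓ → eligible.
Long-Term Disability — status full-time ✓ (not excluded); service 292 days < 5 years (≈1825 days) ✗ → not eligible.
Phone Allowance — status full-time ✗ (requires seasonal or temporary) → not eligible.
Dependent Care FSA — status full-time ✗ (requires part-time) → not eligible.
Bereavement Leave — service 292 days ≥ 90 days ✓; rating 2 ≥ 2 ✓; grade P4 < P5 ✗ → not eligible.
Annual Bonus Plan — status full-time ✓; service 292 days < 3 years (≈1095 days) ✗ → not eligible.

Fitness Allowance, AD&D Coverage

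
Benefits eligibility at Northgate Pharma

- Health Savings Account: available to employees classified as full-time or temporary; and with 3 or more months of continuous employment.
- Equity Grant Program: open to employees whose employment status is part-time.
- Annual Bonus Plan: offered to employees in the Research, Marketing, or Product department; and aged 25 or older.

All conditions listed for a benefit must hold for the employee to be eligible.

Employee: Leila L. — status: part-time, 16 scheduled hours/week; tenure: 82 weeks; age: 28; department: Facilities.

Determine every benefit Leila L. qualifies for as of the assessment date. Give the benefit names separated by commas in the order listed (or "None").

Health Savings Account — status part-time ✗ (requires full-time or temporary) → not eligible.
Equity Grant Program — status part-time ✓ → eligible.
Annual Bonus Plan — dept Facilities ✗ → not eligible.

Equity Grant Program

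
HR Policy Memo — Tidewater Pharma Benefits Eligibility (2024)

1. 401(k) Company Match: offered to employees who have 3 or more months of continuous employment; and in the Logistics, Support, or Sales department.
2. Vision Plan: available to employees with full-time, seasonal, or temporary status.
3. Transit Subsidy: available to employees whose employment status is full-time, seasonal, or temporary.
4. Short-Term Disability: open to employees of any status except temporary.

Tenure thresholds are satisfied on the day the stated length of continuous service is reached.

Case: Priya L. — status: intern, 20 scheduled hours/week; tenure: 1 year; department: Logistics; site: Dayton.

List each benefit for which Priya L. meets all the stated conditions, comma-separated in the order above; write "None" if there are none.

401(k) Company Match, Short-Term Disability

401(k) Company Match — service 1 year ≥ 3 months (≈90 days) ✓; dept Logistics ✓ → eligible.
Vision Plan — status intern ✗ (requires full-time, seasonal, or temporary) → not eligible.
Transit Subsidy — status intern ✗ (requires full-time, seasonal, or temporary) → not eligible.
Short-Term Disability — status intern ✓ (not excluded) → eligible.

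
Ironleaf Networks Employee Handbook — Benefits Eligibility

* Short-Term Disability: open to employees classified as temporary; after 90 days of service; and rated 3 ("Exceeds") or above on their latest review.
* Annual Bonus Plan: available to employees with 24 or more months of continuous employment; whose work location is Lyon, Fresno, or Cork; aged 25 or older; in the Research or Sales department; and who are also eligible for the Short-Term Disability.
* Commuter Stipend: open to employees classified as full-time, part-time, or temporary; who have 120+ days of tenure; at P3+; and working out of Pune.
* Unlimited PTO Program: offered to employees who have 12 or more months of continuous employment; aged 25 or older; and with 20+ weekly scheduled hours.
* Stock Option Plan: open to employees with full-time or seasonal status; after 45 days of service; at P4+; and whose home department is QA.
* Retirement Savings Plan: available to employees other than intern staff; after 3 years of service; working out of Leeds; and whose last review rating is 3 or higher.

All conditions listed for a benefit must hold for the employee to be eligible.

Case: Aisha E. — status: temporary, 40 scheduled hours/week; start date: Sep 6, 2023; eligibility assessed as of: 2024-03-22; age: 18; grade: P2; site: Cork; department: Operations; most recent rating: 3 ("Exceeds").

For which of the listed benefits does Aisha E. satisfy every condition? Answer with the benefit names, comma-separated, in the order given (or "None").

Short-Term Disability

Service from Sep 6, 2023 to 2024-03-22: 198 days.
Short-Term Disability — status temporary ✓; service 198 days ≥ 90 days ✓; rating 3 ≥ 3 ✓ → eligible.
Annual Bonus Plan — service 198 days < 24 months (≈720 days) ✗ → not eligible.
Commuter Stipend — status temporary ✓; service 198 days ≥ 120 days ✓; grade P2 < P3 ✗ → not eligible.
Unlimited PTO Program — service 198 days < 12 months (≈360 days) ✗ → not eligible.
Stock Option Plan — status temporary ✗ (requires full-time or seasonal) → not eligible.
Retirement Savings Plan — status temporary ✓ (not excluded); service 198 days < 3 years (≈1095 days) ✗ → not eligible.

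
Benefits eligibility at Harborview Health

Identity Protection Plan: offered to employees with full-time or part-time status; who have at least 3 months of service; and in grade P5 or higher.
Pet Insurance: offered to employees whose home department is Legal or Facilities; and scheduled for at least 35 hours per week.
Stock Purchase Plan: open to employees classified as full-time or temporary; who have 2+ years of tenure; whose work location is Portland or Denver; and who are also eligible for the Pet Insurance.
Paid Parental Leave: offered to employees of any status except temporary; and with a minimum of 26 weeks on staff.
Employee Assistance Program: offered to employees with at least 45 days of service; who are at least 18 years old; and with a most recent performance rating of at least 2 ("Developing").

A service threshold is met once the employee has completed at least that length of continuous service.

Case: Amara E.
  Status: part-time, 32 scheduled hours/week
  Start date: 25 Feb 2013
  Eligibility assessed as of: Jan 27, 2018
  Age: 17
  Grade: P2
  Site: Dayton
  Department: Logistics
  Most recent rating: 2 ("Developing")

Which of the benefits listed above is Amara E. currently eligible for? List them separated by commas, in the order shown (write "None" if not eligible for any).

Paid Parental Leave

Service from 25 Feb 2013 to Jan 27, 2018: 1797 days.
Identity Protection Plan — status part-time ✓; service 1797 days ≥ 3 months (≈90 days) ✓; grade P2 < P5 ✗ → not eligible.
Pet Insurance — dept Logistics ✗ → not eligible.
Stock Purchase Plan — status part-time ✗ (requires full-time or temporary) → not eligible.
Paid Parental Leave — status part-time ✓ (not excluded); service 1797 days ≥ 26 weeks (≈182 days) ✓ → eligible.
Employee Assistance Program — service 1797 days ≥ 45 days ✓; age 17 < 18 ✗ → not eligible.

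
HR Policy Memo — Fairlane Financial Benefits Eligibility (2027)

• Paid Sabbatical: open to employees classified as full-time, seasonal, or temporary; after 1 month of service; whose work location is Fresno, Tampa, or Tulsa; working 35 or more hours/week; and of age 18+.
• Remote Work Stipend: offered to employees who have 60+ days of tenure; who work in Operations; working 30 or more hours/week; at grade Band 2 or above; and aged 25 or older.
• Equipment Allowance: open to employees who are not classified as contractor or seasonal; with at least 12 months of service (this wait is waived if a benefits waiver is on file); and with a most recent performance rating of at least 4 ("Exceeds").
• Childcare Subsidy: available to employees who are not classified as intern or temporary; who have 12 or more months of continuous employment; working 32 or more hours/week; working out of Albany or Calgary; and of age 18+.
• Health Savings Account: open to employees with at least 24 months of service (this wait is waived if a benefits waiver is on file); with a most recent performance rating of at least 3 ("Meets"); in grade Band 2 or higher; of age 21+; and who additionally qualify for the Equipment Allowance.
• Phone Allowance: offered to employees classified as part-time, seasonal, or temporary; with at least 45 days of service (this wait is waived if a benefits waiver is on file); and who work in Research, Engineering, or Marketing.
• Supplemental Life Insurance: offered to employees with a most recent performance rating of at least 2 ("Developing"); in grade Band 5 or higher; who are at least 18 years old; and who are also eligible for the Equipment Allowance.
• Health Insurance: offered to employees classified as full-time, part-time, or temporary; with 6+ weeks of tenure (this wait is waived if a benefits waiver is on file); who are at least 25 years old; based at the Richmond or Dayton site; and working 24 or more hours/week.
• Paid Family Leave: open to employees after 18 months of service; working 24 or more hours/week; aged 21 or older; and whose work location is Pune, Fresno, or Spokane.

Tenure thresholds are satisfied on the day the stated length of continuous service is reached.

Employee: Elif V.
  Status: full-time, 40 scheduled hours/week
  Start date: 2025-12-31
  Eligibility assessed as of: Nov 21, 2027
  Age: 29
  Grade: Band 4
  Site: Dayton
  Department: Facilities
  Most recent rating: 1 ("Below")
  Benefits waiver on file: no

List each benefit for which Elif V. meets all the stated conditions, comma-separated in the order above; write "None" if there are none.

Service from 2025-12-31 to Nov 21, 2027: 690 days.
Paid Sabbatical — status full-time ✓; service 690 days ≥ 1 month (≈30 days) ✓; site Dayton ✗ (not Fresno, Tampa, or Tulsa) → not eligible.
Remote Work Stipend — service 690 days ≥ 60 days ✓; dept Facilities ✗ → not eligible.
Equipment Allowance — status full-time ✓ (not excluded); no waiver, service 690 days ≥ 12 months (≈360 days) ✓; rating 1 < 4 ✗ → not eligible.
Childcare Subsidy — status full-time ✓ (not excluded); service 690 days ≥ 12 months (≈360 days) ✓; 40 hrs/wk ≥ 32 ✓; site Dayton ✗ (not Albany or Calgary) → not eligible.
Health Savings Account — no waiver, service 690 days < 24 months (≈720 days) ✗ → not eligible.
Phone Allowance — status full-time ✗ (requires part-time, seasonal, or temporary) → not eligible.
Supplemental Life Insurance — rating 1 < 2 ✗ → not eligible.
Health Insurance — status full-time ✓; no waiver, service 690 days ≥ 6 weeks (≈42 days) ✓; age 29 ≥ 25 ✓; site Dayton ✓; 40 hrs/wk ≥ 24 ✓ → eligible.
Paid Family Leave — service 690 days ≥ 18 months (≈540 days) ✓; 40 hrs/wk ≥ 24 ✓; age 29 ≥ 21 ✓; site Dayton ✗ (not Pune, Fresno, or Spokane) → not eligible.

Health Insurance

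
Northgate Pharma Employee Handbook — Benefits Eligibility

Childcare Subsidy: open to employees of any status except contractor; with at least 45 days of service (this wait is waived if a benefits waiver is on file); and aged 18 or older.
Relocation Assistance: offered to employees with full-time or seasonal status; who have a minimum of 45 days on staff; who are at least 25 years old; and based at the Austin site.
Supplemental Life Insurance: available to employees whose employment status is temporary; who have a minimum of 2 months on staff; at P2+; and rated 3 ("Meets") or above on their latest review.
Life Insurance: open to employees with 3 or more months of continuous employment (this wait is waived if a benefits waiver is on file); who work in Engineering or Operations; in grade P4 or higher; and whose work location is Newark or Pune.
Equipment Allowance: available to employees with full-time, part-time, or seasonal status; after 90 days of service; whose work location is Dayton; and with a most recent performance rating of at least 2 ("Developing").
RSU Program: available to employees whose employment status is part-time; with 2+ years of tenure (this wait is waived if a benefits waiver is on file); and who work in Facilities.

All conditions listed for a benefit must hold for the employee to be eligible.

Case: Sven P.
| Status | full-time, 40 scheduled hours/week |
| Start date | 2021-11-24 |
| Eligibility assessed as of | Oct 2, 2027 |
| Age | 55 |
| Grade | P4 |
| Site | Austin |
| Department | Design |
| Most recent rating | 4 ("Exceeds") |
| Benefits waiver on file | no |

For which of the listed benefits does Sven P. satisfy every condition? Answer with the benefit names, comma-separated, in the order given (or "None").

Childcare Subsidy, Relocation Assistance

Service from 2021-11-24 to Oct 2, 2027: 2138 days.
Childcare Subsidy — status full-time ✓ (not excluded); no waiver, service 2138 days ≥ 45 days ✓; age 55 ≥ 18 ✓ → eligible.
Relocation Assistance — status full-time ✓; service 2138 days ≥ 45 days ✓; age 55 ≥ 25 ✓; site Austin ✓ → eligible.
Supplemental Life Insurance — status full-time ✗ (requires temporary) → not eligible.
Life Insurance — no waiver, service 2138 days ≥ 3 months (≈90 days) ✓; dept Design ✗ → not eligible.
Equipment Allowance — status full-time ✓; service 2138 days ≥ 90 days ✓; site Austin ✗ (not Dayton) → not eligible.
RSU Program — status full-time ✗ (requires part-time) → not eligible.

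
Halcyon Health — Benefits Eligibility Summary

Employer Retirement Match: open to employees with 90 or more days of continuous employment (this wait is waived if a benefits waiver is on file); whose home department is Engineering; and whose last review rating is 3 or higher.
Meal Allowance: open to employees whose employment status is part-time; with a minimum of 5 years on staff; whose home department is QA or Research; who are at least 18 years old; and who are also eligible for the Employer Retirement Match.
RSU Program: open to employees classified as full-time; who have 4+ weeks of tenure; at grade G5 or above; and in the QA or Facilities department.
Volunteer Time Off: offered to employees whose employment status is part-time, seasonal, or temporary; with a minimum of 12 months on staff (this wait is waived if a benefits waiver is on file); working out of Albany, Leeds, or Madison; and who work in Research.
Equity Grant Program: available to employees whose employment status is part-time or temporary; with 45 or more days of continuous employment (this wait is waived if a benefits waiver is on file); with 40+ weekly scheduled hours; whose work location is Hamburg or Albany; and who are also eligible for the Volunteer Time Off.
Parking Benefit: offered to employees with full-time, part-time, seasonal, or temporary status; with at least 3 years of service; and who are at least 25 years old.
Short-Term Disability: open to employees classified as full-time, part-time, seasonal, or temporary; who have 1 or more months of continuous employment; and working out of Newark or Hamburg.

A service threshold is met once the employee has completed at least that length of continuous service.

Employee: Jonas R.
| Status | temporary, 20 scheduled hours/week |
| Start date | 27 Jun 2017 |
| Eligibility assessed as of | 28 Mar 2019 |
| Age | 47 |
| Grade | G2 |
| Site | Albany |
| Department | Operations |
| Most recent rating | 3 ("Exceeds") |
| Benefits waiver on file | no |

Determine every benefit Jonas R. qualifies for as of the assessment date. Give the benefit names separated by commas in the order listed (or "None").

Service from 27 Jun 2017 to 28 Mar 2019: 639 days.
Employer Retirement Match — no waiver, service 639 days ≥ 90 days ✓; dept Operations ✗ → not eligible.
Meal Allowance — status temporary ✗ (requires part-time) → not eligible.
RSU Program — status temporary ✗ (requires full-time) → not eligible.
Volunteer Time Off — status temporary ✓; no waiver, service 639 days ≥ 12 months (≈360 days) ✓; site Albany ✓; dept Operations ✗ → not eligible.
Equity Grant Program — status temporary ✓; no waiver, service 639 days ≥ 45 days ✓; 20 hrs/wk < 40 ✗ → not eligible.
Parking Benefit — status temporary ✓; service 639 days < 3 years (≈1095 days) ✗ → not eligible.
Short-Term Disability — status temporary ✓; service 639 days ≥ 1 month (≈30 days) ✓; site Albany ✗ (not Newark or Hamburg) → not eligible.

None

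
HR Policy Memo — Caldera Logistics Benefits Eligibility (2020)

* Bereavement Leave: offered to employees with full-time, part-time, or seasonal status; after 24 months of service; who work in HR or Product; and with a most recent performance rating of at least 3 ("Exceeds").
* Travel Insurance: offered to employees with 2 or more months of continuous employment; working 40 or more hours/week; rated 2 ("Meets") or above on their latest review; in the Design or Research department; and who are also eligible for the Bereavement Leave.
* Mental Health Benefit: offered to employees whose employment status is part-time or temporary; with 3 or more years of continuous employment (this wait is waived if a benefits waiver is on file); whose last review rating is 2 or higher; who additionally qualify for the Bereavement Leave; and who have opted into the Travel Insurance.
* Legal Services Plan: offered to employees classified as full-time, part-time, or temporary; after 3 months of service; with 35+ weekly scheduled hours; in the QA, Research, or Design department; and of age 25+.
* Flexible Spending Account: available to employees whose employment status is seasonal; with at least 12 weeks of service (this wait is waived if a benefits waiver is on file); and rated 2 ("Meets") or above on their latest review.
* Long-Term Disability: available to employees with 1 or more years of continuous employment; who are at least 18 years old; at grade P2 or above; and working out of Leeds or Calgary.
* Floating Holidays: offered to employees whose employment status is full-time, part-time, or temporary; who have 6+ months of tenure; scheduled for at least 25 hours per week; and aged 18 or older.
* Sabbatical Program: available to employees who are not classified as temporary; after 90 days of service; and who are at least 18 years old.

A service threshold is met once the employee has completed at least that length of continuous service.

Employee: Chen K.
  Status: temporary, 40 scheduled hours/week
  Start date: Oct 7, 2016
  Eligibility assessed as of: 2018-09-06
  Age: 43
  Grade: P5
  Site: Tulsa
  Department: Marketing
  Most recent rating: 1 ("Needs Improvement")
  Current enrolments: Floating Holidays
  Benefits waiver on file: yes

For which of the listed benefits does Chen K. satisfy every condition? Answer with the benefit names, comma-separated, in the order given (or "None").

Floating Holidays

Service from Oct 7, 2016 to 2018-09-06: 699 days.
Bereavement Leave — status temporary ✗ (requires full-time, part-time, or seasonal) → not eligible.
Travel Insurance — service 699 days ≥ 2 months (≈60 days) ✓; 40 hrs/wk ≥ 40 ✓; rating 1 < 2 ✗ → not eligible.
Mental Health Benefit — status temporary ✓; benefits waiver on file ✓; rating 1 < 2 ✗ → not eligible.
Legal Services Plan — status temporary ✓; service 699 days ≥ 3 months (≈90 days) ✓; 40 hrs/wk ≥ 35 ✓; dept Marketing ✗ → not eligible.
Flexible Spending Account — status temporary ✗ (requires seasonal) → not eligible.
Long-Term Disability — service 699 days ≥ 1 year (≈365 days) ✓; age 43 ≥ 18 ✓; grade P5 ≥ P2 ✓; site Tulsa ✗ (not Leeds or Calgary) → not eligible.
Floating Holidays — status temporary ✓; service 699 days ≥ 6 months (≈180 days) ✓; 40 hrs/wk ≥ 25 ✓; age 43 ≥ 18 ✓ → eligible.
Sabbatical Program — status temporary ✗ (excluded) → not eligible.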